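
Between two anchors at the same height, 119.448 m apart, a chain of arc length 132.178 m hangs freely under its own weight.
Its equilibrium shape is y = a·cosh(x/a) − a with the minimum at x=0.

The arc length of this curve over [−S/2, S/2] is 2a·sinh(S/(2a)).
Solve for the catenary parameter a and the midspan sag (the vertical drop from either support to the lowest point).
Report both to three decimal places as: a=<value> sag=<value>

seed: a₀ = √(S³/(24(L−S))) = √(119.448³/(24·12.730)) = 74.687599
iter 1: u=0.799651  f(a)=+4.133e-01  f'(a)=-3.632e-01  a ← 74.687599 − (+4.133e-01/-3.632e-01) = 75.825457
iter 2: u=0.787651  f(a)=+9.633e-03  f'(a)=-3.464e-01  a ← 75.825457 − (+9.633e-03/-3.464e-01) = 75.853265
iter 3: u=0.787362  f(a)=+5.512e-06  f'(a)=-3.460e-01  a ← 75.853265 − (+5.512e-06/-3.460e-01) = 75.853281
iter 4: u=0.787362  f(a)=+1.791e-12  f'(a)=-3.460e-01  a ← 75.853281 − (+1.791e-12/-3.460e-01) = 75.853281
converged: |Δa| < 1e-12 after 4 iterations
sag = a·(cosh(S/(2a)) − 1) = 75.853281·(cosh(0.787362) − 1) = 24.752266
T_max/T_min = cosh(S/(2a)) = 1.326318

a=75.853 sag=24.752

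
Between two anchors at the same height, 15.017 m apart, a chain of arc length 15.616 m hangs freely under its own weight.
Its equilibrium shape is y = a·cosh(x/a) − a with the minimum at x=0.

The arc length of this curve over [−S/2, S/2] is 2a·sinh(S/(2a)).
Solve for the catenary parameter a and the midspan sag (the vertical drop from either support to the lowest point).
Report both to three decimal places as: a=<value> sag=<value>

a=15.439 sag=1.862

seed: a₀ = √(S³/(24(L−S))) = √(15.017³/(24·0.599)) = 15.348140
iter 1: u=0.489212  f(a)=+7.209e-03  f'(a)=-7.994e-02  a ← 15.348140 − (+7.209e-03/-7.994e-02) = 15.438319
iter 2: u=0.486355  f(a)=+6.403e-05  f'(a)=-7.852e-02  a ← 15.438319 − (+6.403e-05/-7.852e-02) = 15.439134
iter 3: u=0.486329  f(a)=+5.152e-09  f'(a)=-7.851e-02  a ← 15.439134 − (+5.152e-09/-7.851e-02) = 15.439135
iter 4: u=0.486329  f(a)=-1.776e-15  f'(a)=-7.851e-02  a ← 15.439135 − (-1.776e-15/-7.851e-02) = 15.439135
converged: |Δa| < 1e-12 after 4 iterations
sag = a·(cosh(S/(2a)) − 1) = 15.439135·(cosh(0.486329) − 1) = 1.862072
T_max/T_min = cosh(S/(2a)) = 1.120607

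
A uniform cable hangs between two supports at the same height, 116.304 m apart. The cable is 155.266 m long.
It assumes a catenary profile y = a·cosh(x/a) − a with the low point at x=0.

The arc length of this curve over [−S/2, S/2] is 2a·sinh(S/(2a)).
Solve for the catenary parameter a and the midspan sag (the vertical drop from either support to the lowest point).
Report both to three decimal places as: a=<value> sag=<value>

a=42.937 sag=45.778

seed: a₀ = √(S³/(24(L−S))) = √(116.304³/(24·38.962)) = 41.017174
iter 1: u=1.417748  f(a)=+4.108e+00  f'(a)=-2.310e+00  a ← 41.017174 − (+4.108e+00/-2.310e+00) = 42.795630
iter 2: u=1.358830  f(a)=+2.823e-01  f'(a)=-2.003e+00  a ← 42.795630 − (+2.823e-01/-2.003e+00) = 42.936607
iter 3: u=1.354369  f(a)=+1.551e-03  f'(a)=-1.981e+00  a ← 42.936607 − (+1.551e-03/-1.981e+00) = 42.937390
iter 4: u=1.354344  f(a)=+4.734e-08  f'(a)=-1.981e+00  a ← 42.937390 − (+4.734e-08/-1.981e+00) = 42.937390
iter 5: u=1.354344  f(a)=-2.842e-14  f'(a)=-1.981e+00  a ← 42.937390 − (-2.842e-14/-1.981e+00) = 42.937390
converged: |Δa| < 1e-12 after 5 iterations
sag = a·(cosh(S/(2a)) − 1) = 42.937390·(cosh(1.354344) − 1) = 45.778461
T_max/T_min = cosh(S/(2a)) = 2.066168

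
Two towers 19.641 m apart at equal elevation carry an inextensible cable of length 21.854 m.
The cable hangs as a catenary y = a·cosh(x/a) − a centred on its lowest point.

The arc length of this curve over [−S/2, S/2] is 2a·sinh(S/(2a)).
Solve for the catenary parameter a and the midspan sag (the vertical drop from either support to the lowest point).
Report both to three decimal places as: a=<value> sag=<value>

a=12.141 sag=4.193

seed: a₀ = √(S³/(24(L−S))) = √(19.641³/(24·2.213)) = 11.943980
iter 1: u=0.822213  f(a)=+7.602e-02  f'(a)=-3.962e-01  a ← 11.943980 − (+7.602e-02/-3.962e-01) = 12.135836
iter 2: u=0.809215  f(a)=+1.870e-03  f'(a)=-3.769e-01  a ← 12.135836 − (+1.870e-03/-3.769e-01) = 12.140798
iter 3: u=0.808884  f(a)=+1.196e-06  f'(a)=-3.765e-01  a ← 12.140798 − (+1.196e-06/-3.765e-01) = 12.140801
iter 4: u=0.808884  f(a)=+4.938e-13  f'(a)=-3.765e-01  a ← 12.140801 − (+4.938e-13/-3.765e-01) = 12.140801
converged: |Δa| < 1e-12 after 4 iterations
sag = a·(cosh(S/(2a)) − 1) = 12.140801·(cosh(0.808884) − 1) = 4.193163
T_max/T_min = cosh(S/(2a)) = 1.345378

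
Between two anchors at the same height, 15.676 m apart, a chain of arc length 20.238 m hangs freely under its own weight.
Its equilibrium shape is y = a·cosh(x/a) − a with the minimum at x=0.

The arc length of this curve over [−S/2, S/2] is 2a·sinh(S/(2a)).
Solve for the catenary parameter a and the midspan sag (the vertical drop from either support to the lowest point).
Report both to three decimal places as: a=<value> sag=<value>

seed: a₀ = √(S³/(24(L−S))) = √(15.676³/(24·4.562)) = 5.931569
iter 1: u=1.321404  f(a)=+4.153e-01  f'(a)=-1.824e+00  a ← 5.931569 − (+4.153e-01/-1.824e+00) = 6.159218
iter 2: u=1.272564  f(a)=+2.510e-02  f'(a)=-1.610e+00  a ← 6.159218 − (+2.510e-02/-1.610e+00) = 6.174813
iter 3: u=1.269350  f(a)=+1.048e-04  f'(a)=-1.596e+00  a ← 6.174813 − (+1.048e-04/-1.596e+00) = 6.174879
iter 4: u=1.269337  f(a)=+1.843e-09  f'(a)=-1.596e+00  a ← 6.174879 − (+1.843e-09/-1.596e+00) = 6.174879
iter 5: u=1.269337  f(a)=+0.000e+00  f'(a)=-1.596e+00  a ← 6.174879 − (+0.000e+00/-1.596e+00) = 6.174879
converged: |Δa| < 1e-12 after 5 iterations
sag = a·(cosh(S/(2a)) − 1) = 6.174879·(cosh(1.269337) − 1) = 5.679373
T_max/T_min = cosh(S/(2a)) = 1.919755

a=6.175 sag=5.679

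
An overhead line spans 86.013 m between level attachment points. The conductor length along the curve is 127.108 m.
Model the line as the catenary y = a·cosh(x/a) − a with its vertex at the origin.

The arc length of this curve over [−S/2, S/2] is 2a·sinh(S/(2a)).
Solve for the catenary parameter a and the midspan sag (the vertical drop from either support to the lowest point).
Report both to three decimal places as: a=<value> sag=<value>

a=27.052 sag=42.020

seed: a₀ = √(S³/(24(L−S))) = √(86.013³/(24·41.095)) = 25.400720
iter 1: u=1.693121  f(a)=+6.309e+00  f'(a)=-4.263e+00  a ← 25.400720 − (+6.309e+00/-4.263e+00) = 26.880433
iter 2: u=1.599918  f(a)=+5.933e-01  f'(a)=-3.496e+00  a ← 26.880433 − (+5.933e-01/-3.496e+00) = 27.050131
iter 3: u=1.589881  f(a)=+6.450e-03  f'(a)=-3.420e+00  a ← 27.050131 − (+6.450e-03/-3.420e+00) = 27.052017
iter 4: u=1.589771  f(a)=+7.805e-07  f'(a)=-3.420e+00  a ← 27.052017 − (+7.805e-07/-3.420e+00) = 27.052017
iter 5: u=1.589771  f(a)=+0.000e+00  f'(a)=-3.420e+00  a ← 27.052017 − (+0.000e+00/-3.420e+00) = 27.052017
converged: |Δa| < 1e-12 after 5 iterations
sag = a·(cosh(S/(2a)) − 1) = 27.052017·(cosh(1.589771) − 1) = 42.019848
T_max/T_min = cosh(S/(2a)) = 2.553298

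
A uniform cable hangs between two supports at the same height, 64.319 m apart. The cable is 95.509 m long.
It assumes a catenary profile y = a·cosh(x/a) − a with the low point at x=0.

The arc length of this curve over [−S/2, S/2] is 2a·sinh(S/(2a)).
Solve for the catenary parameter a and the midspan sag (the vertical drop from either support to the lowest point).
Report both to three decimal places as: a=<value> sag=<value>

seed: a₀ = √(S³/(24(L−S))) = √(64.319³/(24·31.190)) = 18.853658
iter 1: u=1.705743  f(a)=+4.865e+00  f'(a)=-4.377e+00  a ← 18.853658 − (+4.865e+00/-4.377e+00) = 19.965134
iter 2: u=1.610783  f(a)=+4.634e-01  f'(a)=-3.579e+00  a ← 19.965134 − (+4.634e-01/-3.579e+00) = 20.094589
iter 3: u=1.600406  f(a)=+5.182e-03  f'(a)=-3.500e+00  a ← 20.094589 − (+5.182e-03/-3.500e+00) = 20.096070
iter 4: u=1.600288  f(a)=+6.639e-07  f'(a)=-3.499e+00  a ← 20.096070 − (+6.639e-07/-3.499e+00) = 20.096070
iter 5: u=1.600288  f(a)=+1.421e-14  f'(a)=-3.499e+00  a ← 20.096070 − (+1.421e-14/-3.499e+00) = 20.096070
converged: |Δa| < 1e-12 after 5 iterations
sag = a·(cosh(S/(2a)) − 1) = 20.096070·(cosh(1.600288) − 1) = 31.714588
T_max/T_min = cosh(S/(2a)) = 2.578149

a=20.096 sag=31.715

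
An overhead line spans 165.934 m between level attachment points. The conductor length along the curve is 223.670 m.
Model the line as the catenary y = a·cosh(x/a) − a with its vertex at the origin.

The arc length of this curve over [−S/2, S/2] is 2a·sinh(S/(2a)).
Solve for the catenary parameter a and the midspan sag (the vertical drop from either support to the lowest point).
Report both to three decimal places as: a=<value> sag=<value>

a=60.207 sag=66.805

seed: a₀ = √(S³/(24(L−S))) = √(165.934³/(24·57.736)) = 57.421444
iter 1: u=1.444878  f(a)=+6.335e+00  f'(a)=-2.463e+00  a ← 57.421444 − (+6.335e+00/-2.463e+00) = 59.993224
iter 2: u=1.382940  f(a)=+4.505e-01  f'(a)=-2.124e+00  a ← 59.993224 − (+4.505e-01/-2.124e+00) = 60.205271
iter 3: u=1.378069  f(a)=+2.663e-03  f'(a)=-2.099e+00  a ← 60.205271 − (+2.663e-03/-2.099e+00) = 60.206539
iter 4: u=1.378040  f(a)=+9.429e-08  f'(a)=-2.099e+00  a ← 60.206539 − (+9.429e-08/-2.099e+00) = 60.206539
iter 5: u=1.378040  f(a)=+0.000e+00  f'(a)=-2.099e+00  a ← 60.206539 − (+0.000e+00/-2.099e+00) = 60.206539
converged: |Δa| < 1e-12 after 5 iterations
sag = a·(cosh(S/(2a)) − 1) = 60.206539·(cosh(1.378040) − 1) = 66.804856
T_max/T_min = cosh(S/(2a)) = 2.109595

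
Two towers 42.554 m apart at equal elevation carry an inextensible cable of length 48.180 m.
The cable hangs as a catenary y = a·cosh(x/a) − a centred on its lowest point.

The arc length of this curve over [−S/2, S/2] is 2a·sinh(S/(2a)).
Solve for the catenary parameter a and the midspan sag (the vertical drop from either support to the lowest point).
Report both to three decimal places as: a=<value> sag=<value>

seed: a₀ = √(S³/(24(L−S))) = √(42.554³/(24·5.626)) = 23.889392
iter 1: u=0.890646  f(a)=+2.274e-01  f'(a)=-5.094e-01  a ← 23.889392 − (+2.274e-01/-5.094e-01) = 24.335769
iter 2: u=0.874310  f(a)=+6.530e-03  f'(a)=-4.806e-01  a ← 24.335769 − (+6.530e-03/-4.806e-01) = 24.349358
iter 3: u=0.873822  f(a)=+5.738e-06  f'(a)=-4.797e-01  a ← 24.349358 − (+5.738e-06/-4.797e-01) = 24.349370
iter 4: u=0.873821  f(a)=+4.434e-12  f'(a)=-4.797e-01  a ← 24.349370 − (+4.434e-12/-4.797e-01) = 24.349370
converged: |Δa| < 1e-12 after 4 iterations
sag = a·(cosh(S/(2a)) − 1) = 24.349370·(cosh(0.873821) − 1) = 9.902928
T_max/T_min = cosh(S/(2a)) = 1.406702

a=24.349 sag=9.903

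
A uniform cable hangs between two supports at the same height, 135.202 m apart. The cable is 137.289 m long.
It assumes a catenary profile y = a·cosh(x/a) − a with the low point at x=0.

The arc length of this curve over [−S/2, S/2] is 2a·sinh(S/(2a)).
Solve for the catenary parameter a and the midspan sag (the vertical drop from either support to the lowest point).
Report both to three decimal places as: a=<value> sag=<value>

a=222.643 sag=10.342

seed: a₀ = √(S³/(24(L−S))) = √(135.202³/(24·2.087)) = 222.130313
iter 1: u=0.304330  f(a)=+9.686e-03  f'(a)=-1.897e-02  a ← 222.130313 − (+9.686e-03/-1.897e-02) = 222.641029
iter 2: u=0.303632  f(a)=+3.351e-05  f'(a)=-1.883e-02  a ← 222.641029 − (+3.351e-05/-1.883e-02) = 222.642808
iter 3: u=0.303630  f(a)=+4.041e-10  f'(a)=-1.883e-02  a ← 222.642808 − (+4.041e-10/-1.883e-02) = 222.642808
iter 4: u=0.303630  f(a)=+0.000e+00  f'(a)=-1.883e-02  a ← 222.642808 − (+0.000e+00/-1.883e-02) = 222.642808
converged: |Δa| < 1e-12 after 4 iterations
sag = a·(cosh(S/(2a)) − 1) = 222.642808·(cosh(0.303630) − 1) = 10.341928
T_max/T_min = cosh(S/(2a)) = 1.046451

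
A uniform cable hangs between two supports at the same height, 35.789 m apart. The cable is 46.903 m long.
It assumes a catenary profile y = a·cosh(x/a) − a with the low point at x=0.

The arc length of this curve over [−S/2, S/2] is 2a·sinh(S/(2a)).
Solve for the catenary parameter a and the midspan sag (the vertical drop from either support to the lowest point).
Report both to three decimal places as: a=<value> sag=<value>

a=13.681 sag=13.469

seed: a₀ = √(S³/(24(L−S))) = √(35.789³/(24·11.114)) = 13.109422
iter 1: u=1.365011  f(a)=+1.083e+00  f'(a)=-2.033e+00  a ← 13.109422 − (+1.083e+00/-2.033e+00) = 13.641842
iter 2: u=1.311736  f(a)=+6.944e-02  f'(a)=-1.780e+00  a ← 13.641842 − (+6.944e-02/-1.780e+00) = 13.680855
iter 3: u=1.307996  f(a)=+3.291e-04  f'(a)=-1.763e+00  a ← 13.680855 − (+3.291e-04/-1.763e+00) = 13.681041
iter 4: u=1.307978  f(a)=+7.467e-09  f'(a)=-1.763e+00  a ← 13.681041 − (+7.467e-09/-1.763e+00) = 13.681041
iter 5: u=1.307978  f(a)=+1.421e-14  f'(a)=-1.763e+00  a ← 13.681041 − (+1.421e-14/-1.763e+00) = 13.681041
converged: |Δa| < 1e-12 after 5 iterations
sag = a·(cosh(S/(2a)) − 1) = 13.681041·(cosh(1.307978) − 1) = 13.469350
T_max/T_min = cosh(S/(2a)) = 1.984527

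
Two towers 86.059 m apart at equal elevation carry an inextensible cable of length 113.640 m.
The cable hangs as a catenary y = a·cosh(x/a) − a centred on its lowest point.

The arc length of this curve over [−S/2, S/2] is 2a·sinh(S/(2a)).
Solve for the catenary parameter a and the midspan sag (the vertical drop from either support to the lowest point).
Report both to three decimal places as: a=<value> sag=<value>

seed: a₀ = √(S³/(24(L−S))) = √(86.059³/(24·27.581)) = 31.030146
iter 1: u=1.386700  f(a)=+2.777e+00  f'(a)=-2.144e+00  a ← 31.030146 − (+2.777e+00/-2.144e+00) = 32.325257
iter 2: u=1.331142  f(a)=+1.833e-01  f'(a)=-1.869e+00  a ← 32.325257 − (+1.833e-01/-1.869e+00) = 32.423309
iter 3: u=1.327116  f(a)=+9.236e-04  f'(a)=-1.851e+00  a ← 32.423309 − (+9.236e-04/-1.851e+00) = 32.423808
iter 4: u=1.327096  f(a)=+2.371e-08  f'(a)=-1.850e+00  a ← 32.423808 − (+2.371e-08/-1.850e+00) = 32.423808
iter 5: u=1.327096  f(a)=+2.842e-14  f'(a)=-1.850e+00  a ← 32.423808 − (+2.842e-14/-1.850e+00) = 32.423808
converged: |Δa| < 1e-12 after 5 iterations
sag = a·(cosh(S/(2a)) − 1) = 32.423808·(cosh(1.327096) − 1) = 32.996493
T_max/T_min = cosh(S/(2a)) = 2.017662

a=32.424 sag=32.996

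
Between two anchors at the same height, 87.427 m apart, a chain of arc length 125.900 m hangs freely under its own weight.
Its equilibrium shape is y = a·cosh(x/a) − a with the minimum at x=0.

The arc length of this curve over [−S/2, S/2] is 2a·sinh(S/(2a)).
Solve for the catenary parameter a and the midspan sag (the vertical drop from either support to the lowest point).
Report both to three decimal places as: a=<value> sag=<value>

a=28.524 sag=40.587

seed: a₀ = √(S³/(24(L−S))) = √(87.427³/(24·38.473)) = 26.902009
iter 1: u=1.624916  f(a)=+5.410e+00  f'(a)=-3.690e+00  a ← 26.902009 − (+5.410e+00/-3.690e+00) = 28.368150
iter 2: u=1.540936  f(a)=+4.738e-01  f'(a)=-3.070e+00  a ← 28.368150 − (+4.738e-01/-3.070e+00) = 28.522487
iter 3: u=1.532598  f(a)=+4.403e-03  f'(a)=-3.013e+00  a ← 28.522487 − (+4.403e-03/-3.013e+00) = 28.523949
iter 4: u=1.532519  f(a)=+3.882e-07  f'(a)=-3.012e+00  a ← 28.523949 − (+3.882e-07/-3.012e+00) = 28.523949
iter 5: u=1.532519  f(a)=+0.000e+00  f'(a)=-3.012e+00  a ← 28.523949 − (+0.000e+00/-3.012e+00) = 28.523949
converged: |Δa| < 1e-12 after 5 iterations
sag = a·(cosh(S/(2a)) − 1) = 28.523949·(cosh(1.532519) − 1) = 40.586963
T_max/T_min = cosh(S/(2a)) = 2.422908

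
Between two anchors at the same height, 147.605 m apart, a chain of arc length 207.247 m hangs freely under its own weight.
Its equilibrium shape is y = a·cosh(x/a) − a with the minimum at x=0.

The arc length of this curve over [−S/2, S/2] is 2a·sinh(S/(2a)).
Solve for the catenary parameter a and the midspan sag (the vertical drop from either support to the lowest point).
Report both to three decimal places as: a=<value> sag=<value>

a=50.041 sag=65.033

seed: a₀ = √(S³/(24(L−S))) = √(147.605³/(24·59.642)) = 47.399077
iter 1: u=1.557045  f(a)=+7.661e+00  f'(a)=-3.182e+00  a ← 47.399077 − (+7.661e+00/-3.182e+00) = 49.806849
iter 2: u=1.481774  f(a)=+6.225e-01  f'(a)=-2.684e+00  a ← 49.806849 − (+6.225e-01/-2.684e+00) = 50.038763
iter 3: u=1.474907  f(a)=+4.912e-03  f'(a)=-2.642e+00  a ← 50.038763 − (+4.912e-03/-2.642e+00) = 50.040623
iter 4: u=1.474852  f(a)=+3.112e-07  f'(a)=-2.642e+00  a ← 50.040623 − (+3.112e-07/-2.642e+00) = 50.040623
iter 5: u=1.474852  f(a)=-5.684e-14  f'(a)=-2.642e+00  a ← 50.040623 − (-5.684e-14/-2.642e+00) = 50.040623
converged: |Δa| < 1e-12 after 5 iterations
sag = a·(cosh(S/(2a)) − 1) = 50.040623·(cosh(1.474852) − 1) = 65.032804
T_max/T_min = cosh(S/(2a)) = 2.299600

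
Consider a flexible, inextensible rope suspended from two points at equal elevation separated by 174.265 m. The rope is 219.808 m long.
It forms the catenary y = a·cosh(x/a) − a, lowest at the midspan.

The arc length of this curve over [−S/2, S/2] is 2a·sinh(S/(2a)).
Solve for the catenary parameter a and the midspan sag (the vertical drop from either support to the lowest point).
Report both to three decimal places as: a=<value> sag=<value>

a=72.161 sag=59.316

seed: a₀ = √(S³/(24(L−S))) = √(174.265³/(24·45.543)) = 69.582306
iter 1: u=1.252222  f(a)=+3.707e+00  f'(a)=-1.526e+00  a ← 69.582306 − (+3.707e+00/-1.526e+00) = 72.011287
iter 2: u=1.209984  f(a)=+2.030e-01  f'(a)=-1.363e+00  a ← 72.011287 − (+2.030e-01/-1.363e+00) = 72.160166
iter 3: u=1.207488  f(a)=+6.863e-04  f'(a)=-1.354e+00  a ← 72.160166 − (+6.863e-04/-1.354e+00) = 72.160673
iter 4: u=1.207479  f(a)=+7.906e-09  f'(a)=-1.354e+00  a ← 72.160673 − (+7.906e-09/-1.354e+00) = 72.160673
iter 5: u=1.207479  f(a)=+0.000e+00  f'(a)=-1.354e+00  a ← 72.160673 − (+0.000e+00/-1.354e+00) = 72.160673
converged: |Δa| < 1e-12 after 5 iterations
sag = a·(cosh(S/(2a)) − 1) = 72.160673·(cosh(1.207479) − 1) = 59.315758
T_max/T_min = cosh(S/(2a)) = 1.821996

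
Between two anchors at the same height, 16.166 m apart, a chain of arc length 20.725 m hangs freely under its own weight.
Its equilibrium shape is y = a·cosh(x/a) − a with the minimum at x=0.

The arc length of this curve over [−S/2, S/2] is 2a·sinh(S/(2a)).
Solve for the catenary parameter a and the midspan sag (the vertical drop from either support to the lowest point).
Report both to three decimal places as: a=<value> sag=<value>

a=6.461 sag=5.751

seed: a₀ = √(S³/(24(L−S))) = √(16.166³/(24·4.559)) = 6.213888
iter 1: u=1.300796  f(a)=+4.016e-01  f'(a)=-1.731e+00  a ← 6.213888 − (+4.016e-01/-1.731e+00) = 6.445886
iter 2: u=1.253978  f(a)=+2.359e-02  f'(a)=-1.533e+00  a ← 6.445886 − (+2.359e-02/-1.533e+00) = 6.461270
iter 3: u=1.250992  f(a)=+9.260e-05  f'(a)=-1.521e+00  a ← 6.461270 − (+9.260e-05/-1.521e+00) = 6.461331
iter 4: u=1.250981  f(a)=+1.439e-09  f'(a)=-1.521e+00  a ← 6.461331 − (+1.439e-09/-1.521e+00) = 6.461331
iter 5: u=1.250981  f(a)=-7.105e-15  f'(a)=-1.521e+00  a ← 6.461331 − (-7.105e-15/-1.521e+00) = 6.461331
converged: |Δa| < 1e-12 after 5 iterations
sag = a·(cosh(S/(2a)) − 1) = 6.461331·(cosh(1.250981) − 1) = 5.750557
T_max/T_min = cosh(S/(2a)) = 1.889996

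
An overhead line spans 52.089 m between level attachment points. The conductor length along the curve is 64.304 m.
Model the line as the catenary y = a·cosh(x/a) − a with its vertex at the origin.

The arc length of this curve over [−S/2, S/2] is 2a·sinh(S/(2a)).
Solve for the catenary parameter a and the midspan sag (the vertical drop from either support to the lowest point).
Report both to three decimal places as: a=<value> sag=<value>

a=22.691 sag=16.662

seed: a₀ = √(S³/(24(L−S))) = √(52.089³/(24·12.215)) = 21.956680
iter 1: u=1.186177  f(a)=+8.887e-01  f'(a)=-1.277e+00  a ← 21.956680 − (+8.887e-01/-1.277e+00) = 22.652454
iter 2: u=1.149743  f(a)=+4.399e-02  f'(a)=-1.154e+00  a ← 22.652454 − (+4.399e-02/-1.154e+00) = 22.690586
iter 3: u=1.147811  f(a)=+1.202e-04  f'(a)=-1.147e+00  a ← 22.690586 − (+1.202e-04/-1.147e+00) = 22.690691
iter 4: u=1.147806  f(a)=+9.033e-10  f'(a)=-1.147e+00  a ← 22.690691 − (+9.033e-10/-1.147e+00) = 22.690691
iter 5: u=1.147806  f(a)=+0.000e+00  f'(a)=-1.147e+00  a ← 22.690691 − (+0.000e+00/-1.147e+00) = 22.690691
converged: |Δa| < 1e-12 after 5 iterations
sag = a·(cosh(S/(2a)) − 1) = 22.690691·(cosh(1.147806) − 1) = 16.661800
T_max/T_min = cosh(S/(2a)) = 1.734301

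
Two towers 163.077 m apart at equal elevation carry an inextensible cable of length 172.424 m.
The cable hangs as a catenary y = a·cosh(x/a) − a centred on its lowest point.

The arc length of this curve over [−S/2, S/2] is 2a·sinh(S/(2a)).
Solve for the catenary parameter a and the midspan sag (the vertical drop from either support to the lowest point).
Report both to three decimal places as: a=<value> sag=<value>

seed: a₀ = √(S³/(24(L−S))) = √(163.077³/(24·9.347)) = 139.042423
iter 1: u=0.586429  f(a)=+1.620e-01  f'(a)=-1.391e-01  a ← 139.042423 − (+1.620e-01/-1.391e-01) = 140.207123
iter 2: u=0.581557  f(a)=+2.059e-03  f'(a)=-1.356e-01  a ← 140.207123 − (+2.059e-03/-1.356e-01) = 140.222303
iter 3: u=0.581495  f(a)=+3.417e-07  f'(a)=-1.356e-01  a ← 140.222303 − (+3.417e-07/-1.356e-01) = 140.222305
iter 4: u=0.581495  f(a)=-2.842e-14  f'(a)=-1.356e-01  a ← 140.222305 − (-2.842e-14/-1.356e-01) = 140.222305
converged: |Δa| < 1e-12 after 4 iterations
sag = a·(cosh(S/(2a)) − 1) = 140.222305·(cosh(0.581495) − 1) = 24.382688
T_max/T_min = cosh(S/(2a)) = 1.173886

a=140.222 sag=24.383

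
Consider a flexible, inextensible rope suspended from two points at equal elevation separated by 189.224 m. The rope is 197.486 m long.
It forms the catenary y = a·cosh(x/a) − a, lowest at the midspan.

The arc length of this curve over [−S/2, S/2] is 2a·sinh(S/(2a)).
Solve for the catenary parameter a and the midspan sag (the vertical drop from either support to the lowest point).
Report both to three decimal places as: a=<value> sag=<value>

a=186.047 sag=24.580

seed: a₀ = √(S³/(24(L−S))) = √(189.224³/(24·8.262)) = 184.848577
iter 1: u=0.511835  f(a)=+1.089e-01  f'(a)=-9.176e-02  a ← 184.848577 − (+1.089e-01/-9.176e-02) = 186.035415
iter 2: u=0.508570  f(a)=+1.058e-03  f'(a)=-8.998e-02  a ← 186.035415 − (+1.058e-03/-8.998e-02) = 186.047170
iter 3: u=0.508538  f(a)=+1.020e-07  f'(a)=-8.996e-02  a ← 186.047170 − (+1.020e-07/-8.996e-02) = 186.047171
iter 4: u=0.508538  f(a)=+0.000e+00  f'(a)=-8.996e-02  a ← 186.047171 − (+0.000e+00/-8.996e-02) = 186.047171
converged: |Δa| < 1e-12 after 4 iterations
sag = a·(cosh(S/(2a)) − 1) = 186.047171·(cosh(0.508538) − 1) = 24.579821
T_max/T_min = cosh(S/(2a)) = 1.132116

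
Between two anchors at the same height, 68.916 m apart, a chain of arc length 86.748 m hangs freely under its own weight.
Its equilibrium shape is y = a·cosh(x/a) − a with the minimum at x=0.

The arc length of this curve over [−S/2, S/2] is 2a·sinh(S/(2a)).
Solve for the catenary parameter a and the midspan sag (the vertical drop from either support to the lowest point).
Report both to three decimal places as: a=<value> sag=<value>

seed: a₀ = √(S³/(24(L−S))) = √(68.916³/(24·17.832)) = 27.655050
iter 1: u=1.245993  f(a)=+1.436e+00  f'(a)=-1.501e+00  a ← 27.655050 − (+1.436e+00/-1.501e+00) = 28.611922
iter 2: u=1.204323  f(a)=+7.792e-02  f'(a)=-1.342e+00  a ← 28.611922 − (+7.792e-02/-1.342e+00) = 28.669970
iter 3: u=1.201885  f(a)=+2.584e-04  f'(a)=-1.333e+00  a ← 28.669970 − (+2.584e-04/-1.333e+00) = 28.670164
iter 4: u=1.201877  f(a)=+2.862e-09  f'(a)=-1.333e+00  a ← 28.670164 − (+2.862e-09/-1.333e+00) = 28.670164
iter 5: u=1.201877  f(a)=+0.000e+00  f'(a)=-1.333e+00  a ← 28.670164 − (+0.000e+00/-1.333e+00) = 28.670164
converged: |Δa| < 1e-12 after 5 iterations
sag = a·(cosh(S/(2a)) − 1) = 28.670164·(cosh(1.201877) − 1) = 23.322933
T_max/T_min = cosh(S/(2a)) = 1.813491

a=28.670 sag=23.323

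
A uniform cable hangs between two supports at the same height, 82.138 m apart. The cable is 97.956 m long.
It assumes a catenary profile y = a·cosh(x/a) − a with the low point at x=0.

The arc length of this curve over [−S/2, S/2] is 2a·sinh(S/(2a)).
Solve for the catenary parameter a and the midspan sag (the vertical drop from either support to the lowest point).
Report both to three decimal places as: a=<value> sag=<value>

seed: a₀ = √(S³/(24(L−S))) = √(82.138³/(24·15.818)) = 38.206282
iter 1: u=1.074928  f(a)=+9.394e-01  f'(a)=-9.277e-01  a ← 38.206282 − (+9.394e-01/-9.277e-01) = 39.218860
iter 2: u=1.047175  f(a)=+3.864e-02  f'(a)=-8.528e-01  a ← 39.218860 − (+3.864e-02/-8.528e-01) = 39.264169
iter 3: u=1.045966  f(a)=+7.159e-05  f'(a)=-8.497e-01  a ← 39.264169 − (+7.159e-05/-8.497e-01) = 39.264253
iter 4: u=1.045964  f(a)=+2.467e-10  f'(a)=-8.497e-01  a ← 39.264253 − (+2.467e-10/-8.497e-01) = 39.264253
iter 5: u=1.045964  f(a)=+1.421e-14  f'(a)=-8.497e-01  a ← 39.264253 − (+1.421e-14/-8.497e-01) = 39.264253
converged: |Δa| < 1e-12 after 5 iterations
sag = a·(cosh(S/(2a)) − 1) = 39.264253·(cosh(1.045964) − 1) = 23.509356
T_max/T_min = cosh(S/(2a)) = 1.598747

a=39.264 sag=23.509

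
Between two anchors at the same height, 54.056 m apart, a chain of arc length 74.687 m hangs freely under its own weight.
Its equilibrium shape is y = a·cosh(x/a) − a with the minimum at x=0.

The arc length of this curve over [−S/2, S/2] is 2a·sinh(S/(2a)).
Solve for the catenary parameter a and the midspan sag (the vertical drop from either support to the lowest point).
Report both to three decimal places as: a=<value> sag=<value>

seed: a₀ = √(S³/(24(L−S))) = √(54.056³/(24·20.631)) = 17.860767
iter 1: u=1.513261  f(a)=+2.495e+00  f'(a)=-2.884e+00  a ← 17.860767 − (+2.495e+00/-2.884e+00) = 18.725834
iter 2: u=1.443354  f(a)=+1.927e-01  f'(a)=-2.455e+00  a ← 18.725834 − (+1.927e-01/-2.455e+00) = 18.804356
iter 3: u=1.437327  f(a)=+1.363e-03  f'(a)=-2.420e+00  a ← 18.804356 − (+1.363e-03/-2.420e+00) = 18.804920
iter 4: u=1.437283  f(a)=+6.918e-08  f'(a)=-2.420e+00  a ← 18.804920 − (+6.918e-08/-2.420e+00) = 18.804920
iter 5: u=1.437283  f(a)=+0.000e+00  f'(a)=-2.420e+00  a ← 18.804920 − (+0.000e+00/-2.420e+00) = 18.804920
converged: |Δa| < 1e-12 after 5 iterations
sag = a·(cosh(S/(2a)) − 1) = 18.804920·(cosh(1.437283) − 1) = 23.006108
T_max/T_min = cosh(S/(2a)) = 2.223409

a=18.805 sag=23.006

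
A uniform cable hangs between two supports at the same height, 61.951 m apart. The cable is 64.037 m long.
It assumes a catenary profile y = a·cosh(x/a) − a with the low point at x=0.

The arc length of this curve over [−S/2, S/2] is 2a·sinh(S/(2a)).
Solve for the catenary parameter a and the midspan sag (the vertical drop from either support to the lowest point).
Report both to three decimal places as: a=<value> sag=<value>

seed: a₀ = √(S³/(24(L−S))) = √(61.951³/(24·2.086)) = 68.914357
iter 1: u=0.449478  f(a)=+2.117e-02  f'(a)=-6.177e-02  a ← 68.914357 − (+2.117e-02/-6.177e-02) = 69.257131
iter 2: u=0.447254  f(a)=+1.590e-04  f'(a)=-6.085e-02  a ← 69.257131 − (+1.590e-04/-6.085e-02) = 69.259745
iter 3: u=0.447237  f(a)=+9.119e-09  f'(a)=-6.084e-02  a ← 69.259745 − (+9.119e-09/-6.084e-02) = 69.259745
iter 4: u=0.447237  f(a)=+0.000e+00  f'(a)=-6.084e-02  a ← 69.259745 − (+0.000e+00/-6.084e-02) = 69.259745
converged: |Δa| < 1e-12 after 4 iterations
sag = a·(cosh(S/(2a)) − 1) = 69.259745·(cosh(0.447237) − 1) = 7.042920
T_max/T_min = cosh(S/(2a)) = 1.101689

a=69.260 sag=7.043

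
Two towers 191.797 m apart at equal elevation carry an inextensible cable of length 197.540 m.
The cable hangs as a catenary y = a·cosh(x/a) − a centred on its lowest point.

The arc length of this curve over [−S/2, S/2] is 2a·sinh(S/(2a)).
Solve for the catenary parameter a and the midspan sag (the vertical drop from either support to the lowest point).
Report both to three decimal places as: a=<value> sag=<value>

a=227.259 sag=20.536

seed: a₀ = √(S³/(24(L−S))) = √(191.797³/(24·5.743)) = 226.249530
iter 1: u=0.423862  f(a)=+5.181e-02  f'(a)=-5.168e-02  a ← 226.249530 − (+5.181e-02/-5.168e-02) = 227.251955
iter 2: u=0.421992  f(a)=+3.464e-04  f'(a)=-5.100e-02  a ← 227.251955 − (+3.464e-04/-5.100e-02) = 227.258747
iter 3: u=0.421979  f(a)=+1.571e-08  f'(a)=-5.099e-02  a ← 227.258747 − (+1.571e-08/-5.099e-02) = 227.258747
iter 4: u=0.421979  f(a)=-2.842e-14  f'(a)=-5.099e-02  a ← 227.258747 − (-2.842e-14/-5.099e-02) = 227.258747
converged: |Δa| < 1e-12 after 4 iterations
sag = a·(cosh(S/(2a)) − 1) = 227.258747·(cosh(0.421979) − 1) = 20.535625
T_max/T_min = cosh(S/(2a)) = 1.090362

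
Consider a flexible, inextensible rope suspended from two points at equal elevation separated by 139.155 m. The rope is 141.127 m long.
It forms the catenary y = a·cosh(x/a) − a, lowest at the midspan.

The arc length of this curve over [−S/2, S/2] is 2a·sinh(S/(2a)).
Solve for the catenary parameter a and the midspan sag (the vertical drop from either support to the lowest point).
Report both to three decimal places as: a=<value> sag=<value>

a=239.116 sag=10.194

seed: a₀ = √(S³/(24(L−S))) = √(139.155³/(24·1.972)) = 238.610278
iter 1: u=0.291595  f(a)=+8.401e-03  f'(a)=-1.667e-02  a ← 238.610278 − (+8.401e-03/-1.667e-02) = 239.114219
iter 2: u=0.290980  f(a)=+2.669e-05  f'(a)=-1.656e-02  a ← 239.114219 − (+2.669e-05/-1.656e-02) = 239.115830
iter 3: u=0.290978  f(a)=+2.713e-10  f'(a)=-1.656e-02  a ← 239.115830 − (+2.713e-10/-1.656e-02) = 239.115830
iter 4: u=0.290978  f(a)=+2.842e-14  f'(a)=-1.656e-02  a ← 239.115830 − (+2.842e-14/-1.656e-02) = 239.115830
converged: |Δa| < 1e-12 after 4 iterations
sag = a·(cosh(S/(2a)) − 1) = 239.115830·(cosh(0.290978) − 1) = 10.194394
T_max/T_min = cosh(S/(2a)) = 1.042634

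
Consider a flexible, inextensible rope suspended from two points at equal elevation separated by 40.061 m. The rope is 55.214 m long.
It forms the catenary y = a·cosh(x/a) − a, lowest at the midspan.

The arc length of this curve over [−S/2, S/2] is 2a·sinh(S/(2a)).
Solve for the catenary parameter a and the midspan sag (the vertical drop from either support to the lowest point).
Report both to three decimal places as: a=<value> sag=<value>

a=13.993 sag=16.958

seed: a₀ = √(S³/(24(L−S))) = √(40.061³/(24·15.153)) = 13.296206
iter 1: u=1.506482  f(a)=+1.815e+00  f'(a)=-2.840e+00  a ← 13.296206 − (+1.815e+00/-2.840e+00) = 13.935354
iter 2: u=1.437387  f(a)=+1.391e-01  f'(a)=-2.420e+00  a ← 13.935354 − (+1.391e-01/-2.420e+00) = 13.992830
iter 3: u=1.431483  f(a)=+9.666e-04  f'(a)=-2.387e+00  a ← 13.992830 − (+9.666e-04/-2.387e+00) = 13.993235
iter 4: u=1.431442  f(a)=+4.739e-08  f'(a)=-2.386e+00  a ← 13.993235 − (+4.739e-08/-2.386e+00) = 13.993235
iter 5: u=1.431442  f(a)=+7.105e-15  f'(a)=-2.386e+00  a ← 13.993235 − (+7.105e-15/-2.386e+00) = 13.993235
converged: |Δa| < 1e-12 after 5 iterations
sag = a·(cosh(S/(2a)) − 1) = 13.993235·(cosh(1.431442) − 1) = 16.957647
T_max/T_min = cosh(S/(2a)) = 2.211846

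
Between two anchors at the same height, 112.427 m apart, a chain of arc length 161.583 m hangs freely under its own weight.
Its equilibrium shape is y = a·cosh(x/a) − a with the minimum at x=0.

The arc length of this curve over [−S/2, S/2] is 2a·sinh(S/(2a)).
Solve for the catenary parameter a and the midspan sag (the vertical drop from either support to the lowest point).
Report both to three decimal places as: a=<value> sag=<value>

seed: a₀ = √(S³/(24(L−S))) = √(112.427³/(24·49.156)) = 34.706598
iter 1: u=1.619678  f(a)=+6.865e+00  f'(a)=-3.649e+00  a ← 34.706598 − (+6.865e+00/-3.649e+00) = 36.588120
iter 2: u=1.536387  f(a)=+5.978e-01  f'(a)=-3.039e+00  a ← 36.588120 − (+5.978e-01/-3.039e+00) = 36.784856
iter 3: u=1.528170  f(a)=+5.488e-03  f'(a)=-2.983e+00  a ← 36.784856 − (+5.488e-03/-2.983e+00) = 36.786695
iter 4: u=1.528093  f(a)=+4.719e-07  f'(a)=-2.983e+00  a ← 36.786695 − (+4.719e-07/-2.983e+00) = 36.786696
iter 5: u=1.528093  f(a)=+2.842e-14  f'(a)=-2.983e+00  a ← 36.786696 − (+2.842e-14/-2.983e+00) = 36.786696
converged: |Δa| < 1e-12 after 5 iterations
sag = a·(cosh(S/(2a)) − 1) = 36.786696·(cosh(1.528093) − 1) = 51.985639
T_max/T_min = cosh(S/(2a)) = 2.413164

a=36.787 sag=51.986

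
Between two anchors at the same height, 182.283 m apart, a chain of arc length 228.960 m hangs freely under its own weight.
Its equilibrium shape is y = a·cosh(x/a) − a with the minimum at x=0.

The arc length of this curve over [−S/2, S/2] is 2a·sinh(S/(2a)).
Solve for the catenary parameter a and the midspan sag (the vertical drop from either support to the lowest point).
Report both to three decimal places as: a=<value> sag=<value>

seed: a₀ = √(S³/(24(L−S))) = √(182.283³/(24·46.677)) = 73.529593
iter 1: u=1.239521  f(a)=+3.720e+00  f'(a)=-1.476e+00  a ← 73.529593 − (+3.720e+00/-1.476e+00) = 76.050291
iter 2: u=1.198437  f(a)=+1.998e-01  f'(a)=-1.321e+00  a ← 76.050291 − (+1.998e-01/-1.321e+00) = 76.201571
iter 3: u=1.196058  f(a)=+6.493e-04  f'(a)=-1.312e+00  a ← 76.201571 − (+6.493e-04/-1.312e+00) = 76.202066
iter 4: u=1.196050  f(a)=+6.902e-09  f'(a)=-1.312e+00  a ← 76.202066 − (+6.902e-09/-1.312e+00) = 76.202066
iter 5: u=1.196050  f(a)=-2.842e-14  f'(a)=-1.312e+00  a ← 76.202066 − (-2.842e-14/-1.312e+00) = 76.202066
converged: |Δa| < 1e-12 after 5 iterations
sag = a·(cosh(S/(2a)) − 1) = 76.202066·(cosh(1.196050) − 1) = 61.320388
T_max/T_min = cosh(S/(2a)) = 1.804708

a=76.202 sag=61.320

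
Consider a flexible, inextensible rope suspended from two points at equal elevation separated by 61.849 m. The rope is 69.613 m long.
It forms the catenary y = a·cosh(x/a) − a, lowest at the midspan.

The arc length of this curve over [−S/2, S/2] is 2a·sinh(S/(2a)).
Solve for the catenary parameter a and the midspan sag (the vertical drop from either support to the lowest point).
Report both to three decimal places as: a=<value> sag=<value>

seed: a₀ = √(S³/(24(L−S))) = √(61.849³/(24·7.764)) = 35.632857
iter 1: u=0.867865  f(a)=+2.977e-01  f'(a)=-4.695e-01  a ← 35.632857 − (+2.977e-01/-4.695e-01) = 36.266913
iter 2: u=0.852692  f(a)=+8.132e-03  f'(a)=-4.442e-01  a ← 36.266913 − (+8.132e-03/-4.442e-01) = 36.285221
iter 3: u=0.852262  f(a)=+6.445e-06  f'(a)=-4.435e-01  a ← 36.285221 − (+6.445e-06/-4.435e-01) = 36.285236
iter 4: u=0.852261  f(a)=+4.064e-12  f'(a)=-4.435e-01  a ← 36.285236 − (+4.064e-12/-4.435e-01) = 36.285236
converged: |Δa| < 1e-12 after 4 iterations
sag = a·(cosh(S/(2a)) − 1) = 36.285236·(cosh(0.852261) − 1) = 13.995086
T_max/T_min = cosh(S/(2a)) = 1.385696

a=36.285 sag=13.995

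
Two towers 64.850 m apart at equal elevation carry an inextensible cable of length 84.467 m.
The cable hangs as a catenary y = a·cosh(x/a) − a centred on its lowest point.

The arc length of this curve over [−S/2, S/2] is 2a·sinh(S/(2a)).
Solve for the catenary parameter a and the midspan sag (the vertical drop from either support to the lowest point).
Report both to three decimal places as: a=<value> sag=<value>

seed: a₀ = √(S³/(24(L−S))) = √(64.850³/(24·19.617)) = 24.068169
iter 1: u=1.347215  f(a)=+1.859e+00  f'(a)=-1.946e+00  a ← 24.068169 − (+1.859e+00/-1.946e+00) = 25.023619
iter 2: u=1.295776  f(a)=+1.164e-01  f'(a)=-1.709e+00  a ← 25.023619 − (+1.164e-01/-1.709e+00) = 25.091749
iter 3: u=1.292257  f(a)=+5.242e-04  f'(a)=-1.694e+00  a ← 25.091749 − (+5.242e-04/-1.694e+00) = 25.092059
iter 4: u=1.292242  f(a)=+1.073e-08  f'(a)=-1.694e+00  a ← 25.092059 − (+1.073e-08/-1.694e+00) = 25.092059
iter 5: u=1.292242  f(a)=-1.421e-14  f'(a)=-1.694e+00  a ← 25.092059 − (-1.421e-14/-1.694e+00) = 25.092059
converged: |Δa| < 1e-12 after 5 iterations
sag = a·(cosh(S/(2a)) − 1) = 25.092059·(cosh(1.292242) − 1) = 24.033087
T_max/T_min = cosh(S/(2a)) = 1.957797

a=25.092 sag=24.033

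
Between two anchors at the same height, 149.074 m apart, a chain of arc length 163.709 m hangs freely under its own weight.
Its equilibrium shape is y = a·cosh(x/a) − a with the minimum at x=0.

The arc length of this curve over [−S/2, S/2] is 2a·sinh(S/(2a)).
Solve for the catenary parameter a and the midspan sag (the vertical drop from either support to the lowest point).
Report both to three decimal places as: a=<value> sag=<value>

seed: a₀ = √(S³/(24(L−S))) = √(149.074³/(24·14.635)) = 97.118256
iter 1: u=0.767487  f(a)=+4.371e-01  f'(a)=-3.195e-01  a ← 97.118256 − (+4.371e-01/-3.195e-01) = 98.486334
iter 2: u=0.756826  f(a)=+9.408e-03  f'(a)=-3.059e-01  a ← 98.486334 − (+9.408e-03/-3.059e-01) = 98.517089
iter 3: u=0.756590  f(a)=+4.570e-06  f'(a)=-3.056e-01  a ← 98.517089 − (+4.570e-06/-3.056e-01) = 98.517104
iter 4: u=0.756589  f(a)=+1.080e-12  f'(a)=-3.056e-01  a ← 98.517104 − (+1.080e-12/-3.056e-01) = 98.517104
converged: |Δa| < 1e-12 after 4 iterations
sag = a·(cosh(S/(2a)) − 1) = 98.517104·(cosh(0.756589) − 1) = 29.567942
T_max/T_min = cosh(S/(2a)) = 1.300130

a=98.517 sag=29.568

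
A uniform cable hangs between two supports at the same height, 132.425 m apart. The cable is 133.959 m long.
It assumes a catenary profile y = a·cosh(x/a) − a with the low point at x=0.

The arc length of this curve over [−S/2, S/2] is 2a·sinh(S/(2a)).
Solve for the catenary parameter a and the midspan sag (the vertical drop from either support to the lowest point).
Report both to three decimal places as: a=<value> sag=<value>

seed: a₀ = √(S³/(24(L−S))) = √(132.425³/(24·1.534)) = 251.152018
iter 1: u=0.263635  f(a)=+5.340e-03  f'(a)=-1.230e-02  a ← 251.152018 − (+5.340e-03/-1.230e-02) = 251.586115
iter 2: u=0.263180  f(a)=+1.388e-05  f'(a)=-1.224e-02  a ← 251.586115 − (+1.388e-05/-1.224e-02) = 251.587249
iter 3: u=0.263179  f(a)=+9.425e-11  f'(a)=-1.224e-02  a ← 251.587249 − (+9.425e-11/-1.224e-02) = 251.587249
iter 4: u=0.263179  f(a)=-2.842e-14  f'(a)=-1.224e-02  a ← 251.587249 − (-2.842e-14/-1.224e-02) = 251.587249
converged: |Δa| < 1e-12 after 4 iterations
sag = a·(cosh(S/(2a)) − 1) = 251.587249·(cosh(0.263179) − 1) = 8.763279
T_max/T_min = cosh(S/(2a)) = 1.034832

a=251.587 sag=8.763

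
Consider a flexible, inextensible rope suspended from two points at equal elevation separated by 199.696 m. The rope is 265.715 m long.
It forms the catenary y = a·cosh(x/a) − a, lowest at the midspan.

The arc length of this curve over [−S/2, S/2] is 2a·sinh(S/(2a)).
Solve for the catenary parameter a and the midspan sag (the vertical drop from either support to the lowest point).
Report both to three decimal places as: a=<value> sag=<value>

a=74.173 sag=77.987

seed: a₀ = √(S³/(24(L−S))) = √(199.696³/(24·66.019)) = 70.894731
iter 1: u=1.408398  f(a)=+6.866e+00  f'(a)=-2.259e+00  a ← 70.894731 − (+6.866e+00/-2.259e+00) = 73.933910
iter 2: u=1.350503  f(a)=+4.662e-01  f'(a)=-1.962e+00  a ← 73.933910 − (+4.662e-01/-1.962e+00) = 74.171537
iter 3: u=1.346177  f(a)=+2.495e-03  f'(a)=-1.941e+00  a ← 74.171537 − (+2.495e-03/-1.941e+00) = 74.172823
iter 4: u=1.346153  f(a)=+7.235e-08  f'(a)=-1.941e+00  a ← 74.172823 − (+7.235e-08/-1.941e+00) = 74.172823
iter 5: u=1.346153  f(a)=-5.684e-14  f'(a)=-1.941e+00  a ← 74.172823 − (-5.684e-14/-1.941e+00) = 74.172823
converged: |Δa| < 1e-12 after 5 iterations
sag = a·(cosh(S/(2a)) − 1) = 74.172823·(cosh(1.346153) − 1) = 77.987365
T_max/T_min = cosh(S/(2a)) = 2.051428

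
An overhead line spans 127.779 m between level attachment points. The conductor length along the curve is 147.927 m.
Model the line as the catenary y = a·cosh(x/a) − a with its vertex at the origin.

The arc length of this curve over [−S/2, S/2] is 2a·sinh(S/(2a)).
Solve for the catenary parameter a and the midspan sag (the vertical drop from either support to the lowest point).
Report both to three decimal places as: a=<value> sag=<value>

a=67.185 sag=32.737

seed: a₀ = √(S³/(24(L−S))) = √(127.779³/(24·20.148)) = 65.685216
iter 1: u=0.972662  f(a)=+9.748e-01  f'(a)=-6.735e-01  a ← 65.685216 − (+9.748e-01/-6.735e-01) = 67.132605
iter 2: u=0.951691  f(a)=+3.315e-02  f'(a)=-6.284e-01  a ← 67.132605 − (+3.315e-02/-6.284e-01) = 67.185362
iter 3: u=0.950944  f(a)=+4.133e-05  f'(a)=-6.268e-01  a ← 67.185362 − (+4.133e-05/-6.268e-01) = 67.185428
iter 4: u=0.950943  f(a)=+6.443e-11  f'(a)=-6.268e-01  a ← 67.185428 − (+6.443e-11/-6.268e-01) = 67.185428
iter 5: u=0.950943  f(a)=-2.842e-14  f'(a)=-6.268e-01  a ← 67.185428 − (-2.842e-14/-6.268e-01) = 67.185428
converged: |Δa| < 1e-12 after 5 iterations
sag = a·(cosh(S/(2a)) − 1) = 67.185428·(cosh(0.950943) − 1) = 32.736947
T_max/T_min = cosh(S/(2a)) = 1.487263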